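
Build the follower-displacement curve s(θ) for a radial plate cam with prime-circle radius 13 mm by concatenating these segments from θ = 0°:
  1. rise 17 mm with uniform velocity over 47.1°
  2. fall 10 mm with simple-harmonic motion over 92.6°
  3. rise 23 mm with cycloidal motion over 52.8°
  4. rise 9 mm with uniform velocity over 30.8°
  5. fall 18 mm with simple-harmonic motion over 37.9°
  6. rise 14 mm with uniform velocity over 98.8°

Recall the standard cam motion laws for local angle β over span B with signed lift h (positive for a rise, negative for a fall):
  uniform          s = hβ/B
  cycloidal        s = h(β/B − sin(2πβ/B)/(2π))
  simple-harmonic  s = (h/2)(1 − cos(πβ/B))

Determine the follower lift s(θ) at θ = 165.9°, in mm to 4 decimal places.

seg 1 [0°–47.1°] uniform, h=17: full span → s += 17 → s = 17.0000
seg 2 [47.1°–139.7°] simple-harmonic, h=-10: full span → s += -10 → s = 7.0000
seg 3 [139.7°–192.5°] cycloidal, h=23: θ=165.9° here. β=26.2, B=52.8. 23·(0.4962 − sin(2π·0.4962)/(2π)) = 11.3258 → s = 18.3258

18.3258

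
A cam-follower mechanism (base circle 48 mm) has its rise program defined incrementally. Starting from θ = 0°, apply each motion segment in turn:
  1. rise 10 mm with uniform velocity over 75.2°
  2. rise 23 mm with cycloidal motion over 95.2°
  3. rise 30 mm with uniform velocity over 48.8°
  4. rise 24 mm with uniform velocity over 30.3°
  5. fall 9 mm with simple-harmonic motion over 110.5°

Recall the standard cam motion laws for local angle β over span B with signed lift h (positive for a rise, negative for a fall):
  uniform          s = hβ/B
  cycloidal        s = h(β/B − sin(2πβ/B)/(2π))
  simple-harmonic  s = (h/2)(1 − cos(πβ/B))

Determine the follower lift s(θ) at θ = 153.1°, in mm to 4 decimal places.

seg 1 [0°–75.2°] uniform, h=10: full span → s += 10 → s = 10.0000
seg 2 [75.2°–170.4°] cycloidal, h=23: θ=153.1° here. β=77.9, B=95.2. 23·(0.8183 − sin(2π·0.8183)/(2π)) = 22.1492 → s = 32.1492

32.1492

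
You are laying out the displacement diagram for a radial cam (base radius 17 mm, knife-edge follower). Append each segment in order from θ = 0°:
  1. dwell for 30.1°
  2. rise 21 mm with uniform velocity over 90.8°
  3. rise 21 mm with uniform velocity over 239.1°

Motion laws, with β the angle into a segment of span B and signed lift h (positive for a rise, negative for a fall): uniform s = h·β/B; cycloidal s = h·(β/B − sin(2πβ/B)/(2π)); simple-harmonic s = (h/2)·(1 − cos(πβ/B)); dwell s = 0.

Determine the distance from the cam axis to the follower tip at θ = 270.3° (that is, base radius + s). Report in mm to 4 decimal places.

seg 1 [0°–30.1°] dwell: s stays 0.0000
seg 2 [30.1°–120.9°] uniform, h=21: full span → s += 21 → s = 21.0000
seg 3 [120.9°–360°] uniform, h=21: θ=270.3° here. β=149.4, B=239.1. 21·149.4/239.1 = 13.1217 → s = 34.1217
radial distance = base radius + s = 17 + 34.1217 = 51.1217

51.1217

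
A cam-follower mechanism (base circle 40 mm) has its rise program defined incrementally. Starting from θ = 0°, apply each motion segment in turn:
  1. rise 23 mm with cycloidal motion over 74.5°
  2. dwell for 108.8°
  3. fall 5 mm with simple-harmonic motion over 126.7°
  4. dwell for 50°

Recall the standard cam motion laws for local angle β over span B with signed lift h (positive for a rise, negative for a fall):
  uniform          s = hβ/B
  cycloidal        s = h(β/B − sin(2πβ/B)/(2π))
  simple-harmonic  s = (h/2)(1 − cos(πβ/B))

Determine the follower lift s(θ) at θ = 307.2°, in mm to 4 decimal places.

seg 1 [0°–74.5°] cycloidal, h=23: full span → s += 23 → s = 23.0000
seg 2 [74.5°–183.3°] dwell: s stays 23.0000
seg 3 [183.3°–310°] simple-harmonic, h=-5: θ=307.2° here. β=123.9, B=126.7. -5/2·(1 − cos(π·0.9779)) = -4.9940 → s = 18.0060

18.0060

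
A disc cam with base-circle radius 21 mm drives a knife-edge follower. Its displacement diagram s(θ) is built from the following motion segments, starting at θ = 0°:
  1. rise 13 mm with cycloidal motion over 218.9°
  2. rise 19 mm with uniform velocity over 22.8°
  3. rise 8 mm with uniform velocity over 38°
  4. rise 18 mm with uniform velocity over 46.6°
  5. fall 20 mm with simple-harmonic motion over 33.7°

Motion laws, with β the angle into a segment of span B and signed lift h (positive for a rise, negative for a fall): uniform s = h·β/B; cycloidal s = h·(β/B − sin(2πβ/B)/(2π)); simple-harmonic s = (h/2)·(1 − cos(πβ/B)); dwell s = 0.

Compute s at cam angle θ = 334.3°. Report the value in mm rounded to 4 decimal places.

seg 1 [0°–218.9°] cycloidal, h=13: full span → s += 13 → s = 13.0000
seg 2 [218.9°–241.7°] uniform, h=19: full span → s += 19 → s = 32.0000
seg 3 [241.7°–279.7°] uniform, h=8: full span → s += 8 → s = 40.0000
seg 4 [279.7°–326.3°] uniform, h=18: full span → s += 18 → s = 58.0000
seg 5 [326.3°–360°] simple-harmonic, h=-20: θ=334.3° here. β=8, B=33.7. -20/2·(1 − cos(π·0.2374)) = -2.6544 → s = 55.3456

55.3456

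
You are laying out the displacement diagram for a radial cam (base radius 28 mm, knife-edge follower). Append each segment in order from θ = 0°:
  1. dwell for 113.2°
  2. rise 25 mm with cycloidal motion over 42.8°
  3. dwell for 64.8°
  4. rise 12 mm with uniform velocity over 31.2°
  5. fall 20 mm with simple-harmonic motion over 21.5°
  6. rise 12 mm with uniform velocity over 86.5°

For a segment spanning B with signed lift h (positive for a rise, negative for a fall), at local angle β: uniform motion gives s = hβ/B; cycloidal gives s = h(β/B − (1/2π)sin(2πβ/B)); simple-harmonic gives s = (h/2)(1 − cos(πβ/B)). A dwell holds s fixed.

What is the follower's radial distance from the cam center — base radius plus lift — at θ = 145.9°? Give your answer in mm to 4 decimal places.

seg 1 [0°–113.2°] dwell: s stays 0.0000
seg 2 [113.2°–156°] cycloidal, h=25: θ=145.9° here. β=32.7, B=42.8. 25·(0.7640 − sin(2π·0.7640)/(2π)) = 23.0639 → s = 23.0639
radial distance = base radius + s = 28 + 23.0639 = 51.0639

51.0639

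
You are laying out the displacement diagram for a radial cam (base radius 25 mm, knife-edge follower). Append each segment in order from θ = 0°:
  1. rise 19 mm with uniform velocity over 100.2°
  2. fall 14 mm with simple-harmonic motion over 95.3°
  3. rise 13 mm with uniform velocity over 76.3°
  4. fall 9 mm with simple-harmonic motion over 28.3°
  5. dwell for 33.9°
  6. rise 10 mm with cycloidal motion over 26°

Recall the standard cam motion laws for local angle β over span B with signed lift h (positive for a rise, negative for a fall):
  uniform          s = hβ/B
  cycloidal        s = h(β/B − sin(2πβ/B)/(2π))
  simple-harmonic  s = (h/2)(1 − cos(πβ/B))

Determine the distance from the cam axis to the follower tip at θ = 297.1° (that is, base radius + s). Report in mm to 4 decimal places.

seg 1 [0°–100.2°] uniform, h=19: full span → s += 19 → s = 19.0000
seg 2 [100.2°–195.5°] simple-harmonic, h=-14: full span → s += -14 → s = 5.0000
seg 3 [195.5°–271.8°] uniform, h=13: full span → s += 13 → s = 18.0000
seg 4 [271.8°–300.1°] simple-harmonic, h=-9: θ=297.1° here. β=25.3, B=28.3. -9/2·(1 − cos(π·0.8940)) = -8.7528 → s = 9.2472
radial distance = base radius + s = 25 + 9.2472 = 34.2472

34.2472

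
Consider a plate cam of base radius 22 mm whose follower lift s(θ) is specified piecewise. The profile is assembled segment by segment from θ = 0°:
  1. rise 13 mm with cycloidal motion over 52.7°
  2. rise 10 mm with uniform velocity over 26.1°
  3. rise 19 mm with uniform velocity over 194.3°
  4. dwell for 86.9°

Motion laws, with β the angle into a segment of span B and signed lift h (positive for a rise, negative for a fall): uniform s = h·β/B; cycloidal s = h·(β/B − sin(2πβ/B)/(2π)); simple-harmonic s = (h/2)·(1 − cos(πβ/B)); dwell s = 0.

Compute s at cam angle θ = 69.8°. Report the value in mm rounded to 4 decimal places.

seg 1 [0°–52.7°] cycloidal, h=13: full span → s += 13 → s = 13.0000
seg 2 [52.7°–78.8°] uniform, h=10: θ=69.8° here. β=17.1, B=26.1. 10·17.1/26.1 = 6.5517 → s = 19.5517

19.5517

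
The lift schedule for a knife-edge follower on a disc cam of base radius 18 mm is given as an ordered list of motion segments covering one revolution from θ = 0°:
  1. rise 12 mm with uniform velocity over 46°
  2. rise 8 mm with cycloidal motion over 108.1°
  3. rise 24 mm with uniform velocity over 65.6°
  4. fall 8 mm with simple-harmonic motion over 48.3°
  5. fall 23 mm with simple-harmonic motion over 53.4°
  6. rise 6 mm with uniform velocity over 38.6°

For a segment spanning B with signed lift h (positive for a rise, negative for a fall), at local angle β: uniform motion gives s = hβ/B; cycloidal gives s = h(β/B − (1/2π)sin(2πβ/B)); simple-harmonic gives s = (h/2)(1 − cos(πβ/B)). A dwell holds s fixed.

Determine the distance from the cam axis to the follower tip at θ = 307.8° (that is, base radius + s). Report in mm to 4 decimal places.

seg 1 [0°–46°] uniform, h=12: full span → s += 12 → s = 12.0000
seg 2 [46°–154.1°] cycloidal, h=8: full span → s += 8 → s = 20.0000
seg 3 [154.1°–219.7°] uniform, h=24: full span → s += 24 → s = 44.0000
seg 4 [219.7°–268°] simple-harmonic, h=-8: full span → s += -8 → s = 36.0000
seg 5 [268°–321.4°] simple-harmonic, h=-23: θ=307.8° here. β=39.8, B=53.4. -23/2·(1 − cos(π·0.7453)) = -19.5113 → s = 16.4887
radial distance = base radius + s = 18 + 16.4887 = 34.4887

34.4887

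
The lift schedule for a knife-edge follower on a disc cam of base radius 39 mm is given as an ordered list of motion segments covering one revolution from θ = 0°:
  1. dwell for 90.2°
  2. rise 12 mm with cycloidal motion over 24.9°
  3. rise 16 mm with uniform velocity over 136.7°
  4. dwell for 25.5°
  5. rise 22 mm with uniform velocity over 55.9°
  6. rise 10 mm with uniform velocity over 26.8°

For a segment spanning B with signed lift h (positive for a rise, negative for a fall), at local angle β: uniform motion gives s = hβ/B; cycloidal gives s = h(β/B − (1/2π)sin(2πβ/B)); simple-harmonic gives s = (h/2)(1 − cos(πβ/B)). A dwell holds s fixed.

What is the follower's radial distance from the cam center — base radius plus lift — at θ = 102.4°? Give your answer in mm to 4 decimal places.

seg 1 [0°–90.2°] dwell: s stays 0.0000
seg 2 [90.2°–115.1°] cycloidal, h=12: θ=102.4° here. β=12.2, B=24.9. 12·(0.4900 − sin(2π·0.4900)/(2π)) = 5.7591 → s = 5.7591
radial distance = base radius + s = 39 + 5.7591 = 44.7591

44.7591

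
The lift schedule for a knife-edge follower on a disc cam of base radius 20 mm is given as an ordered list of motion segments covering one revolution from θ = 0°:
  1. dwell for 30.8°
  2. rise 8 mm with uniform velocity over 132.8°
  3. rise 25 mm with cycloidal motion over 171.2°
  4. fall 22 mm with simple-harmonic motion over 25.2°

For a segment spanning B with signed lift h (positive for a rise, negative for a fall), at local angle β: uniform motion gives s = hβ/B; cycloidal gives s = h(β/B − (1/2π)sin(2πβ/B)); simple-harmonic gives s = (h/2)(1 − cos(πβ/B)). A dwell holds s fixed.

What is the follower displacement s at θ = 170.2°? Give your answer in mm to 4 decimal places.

seg 1 [0°–30.8°] dwell: s stays 0.0000
seg 2 [30.8°–163.6°] uniform, h=8: full span → s += 8 → s = 8.0000
seg 3 [163.6°–334.8°] cycloidal, h=25: θ=170.2° here. β=6.6, B=171.2. 25·(0.0386 − sin(2π·0.0386)/(2π)) = 0.0094 → s = 8.0094

8.0094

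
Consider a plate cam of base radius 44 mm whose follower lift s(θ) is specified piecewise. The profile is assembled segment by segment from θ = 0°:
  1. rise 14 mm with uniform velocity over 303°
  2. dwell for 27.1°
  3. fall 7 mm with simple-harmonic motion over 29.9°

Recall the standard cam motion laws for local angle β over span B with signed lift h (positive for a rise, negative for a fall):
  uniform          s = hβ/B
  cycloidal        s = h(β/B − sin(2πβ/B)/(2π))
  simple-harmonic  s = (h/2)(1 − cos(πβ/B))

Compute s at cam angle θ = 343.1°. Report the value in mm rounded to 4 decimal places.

seg 1 [0°–303°] uniform, h=14: full span → s += 14 → s = 14.0000
seg 2 [303°–330.1°] dwell: s stays 14.0000
seg 3 [330.1°–360°] simple-harmonic, h=-7: θ=343.1° here. β=13, B=29.9. -7/2·(1 − cos(π·0.4348)) = -2.7879 → s = 11.2121

11.2121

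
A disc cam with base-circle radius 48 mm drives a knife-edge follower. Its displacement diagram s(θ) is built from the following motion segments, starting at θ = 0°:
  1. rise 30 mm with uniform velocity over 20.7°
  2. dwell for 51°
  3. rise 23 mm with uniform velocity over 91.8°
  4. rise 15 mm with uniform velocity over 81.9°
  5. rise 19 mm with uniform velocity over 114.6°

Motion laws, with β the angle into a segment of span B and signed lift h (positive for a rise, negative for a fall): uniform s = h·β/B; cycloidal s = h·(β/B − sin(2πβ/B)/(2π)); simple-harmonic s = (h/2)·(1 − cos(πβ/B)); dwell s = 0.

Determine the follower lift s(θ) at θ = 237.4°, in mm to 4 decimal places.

seg 1 [0°–20.7°] uniform, h=30: full span → s += 30 → s = 30.0000
seg 2 [20.7°–71.7°] dwell: s stays 30.0000
seg 3 [71.7°–163.5°] uniform, h=23: full span → s += 23 → s = 53.0000
seg 4 [163.5°–245.4°] uniform, h=15: θ=237.4° here. β=73.9, B=81.9. 15·73.9/81.9 = 13.5348 → s = 66.5348

66.5348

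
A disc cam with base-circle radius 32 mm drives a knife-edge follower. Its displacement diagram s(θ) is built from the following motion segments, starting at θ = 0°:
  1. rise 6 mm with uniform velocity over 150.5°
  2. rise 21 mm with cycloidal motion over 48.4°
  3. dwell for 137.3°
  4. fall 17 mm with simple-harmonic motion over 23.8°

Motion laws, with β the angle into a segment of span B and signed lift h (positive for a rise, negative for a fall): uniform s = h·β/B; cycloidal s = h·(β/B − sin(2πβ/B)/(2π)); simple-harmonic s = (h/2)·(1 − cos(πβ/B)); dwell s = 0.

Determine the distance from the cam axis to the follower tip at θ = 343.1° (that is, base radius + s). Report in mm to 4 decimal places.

seg 1 [0°–150.5°] uniform, h=6: full span → s += 6 → s = 6.0000
seg 2 [150.5°–198.9°] cycloidal, h=21: full span → s += 21 → s = 27.0000
seg 3 [198.9°–336.2°] dwell: s stays 27.0000
seg 4 [336.2°–360°] simple-harmonic, h=-17: θ=343.1° here. β=6.9, B=23.8. -17/2·(1 − cos(π·0.2899)) = -3.2885 → s = 23.7115
radial distance = base radius + s = 32 + 23.7115 = 55.7115

55.7115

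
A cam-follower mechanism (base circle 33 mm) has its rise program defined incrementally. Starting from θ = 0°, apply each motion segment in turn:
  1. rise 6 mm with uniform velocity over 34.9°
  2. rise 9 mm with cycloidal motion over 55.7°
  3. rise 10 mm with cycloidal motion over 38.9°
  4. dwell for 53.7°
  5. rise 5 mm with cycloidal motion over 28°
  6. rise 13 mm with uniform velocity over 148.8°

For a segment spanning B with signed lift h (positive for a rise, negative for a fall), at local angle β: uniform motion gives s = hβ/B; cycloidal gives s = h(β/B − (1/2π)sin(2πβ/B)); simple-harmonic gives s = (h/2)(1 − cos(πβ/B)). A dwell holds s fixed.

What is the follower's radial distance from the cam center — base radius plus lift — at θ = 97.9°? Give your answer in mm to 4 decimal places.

seg 1 [0°–34.9°] uniform, h=6: full span → s += 6 → s = 6.0000
seg 2 [34.9°–90.6°] cycloidal, h=9: full span → s += 9 → s = 15.0000
seg 3 [90.6°–129.5°] cycloidal, h=10: θ=97.9° here. β=7.3, B=38.9. 10·(0.1877 − sin(2π·0.1877)/(2π)) = 0.4056 → s = 15.4056
radial distance = base radius + s = 33 + 15.4056 = 48.4056

48.4056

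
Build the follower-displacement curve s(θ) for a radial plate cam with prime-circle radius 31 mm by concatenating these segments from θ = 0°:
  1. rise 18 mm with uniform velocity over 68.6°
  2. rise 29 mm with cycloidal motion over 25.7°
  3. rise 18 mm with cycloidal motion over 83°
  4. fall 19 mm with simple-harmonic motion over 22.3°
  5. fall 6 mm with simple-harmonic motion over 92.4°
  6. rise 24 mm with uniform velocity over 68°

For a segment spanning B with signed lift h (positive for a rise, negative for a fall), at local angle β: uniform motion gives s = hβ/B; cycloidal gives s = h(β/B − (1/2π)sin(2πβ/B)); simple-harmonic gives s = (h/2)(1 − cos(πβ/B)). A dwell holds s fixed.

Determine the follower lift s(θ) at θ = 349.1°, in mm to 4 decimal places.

seg 1 [0°–68.6°] uniform, h=18: full span → s += 18 → s = 18.0000
seg 2 [68.6°–94.3°] cycloidal, h=29: full span → s += 29 → s = 47.0000
seg 3 [94.3°–177.3°] cycloidal, h=18: full span → s += 18 → s = 65.0000
seg 4 [177.3°–199.6°] simple-harmonic, h=-19: full span → s += -19 → s = 46.0000
seg 5 [199.6°–292°] simple-harmonic, h=-6: full span → s += -6 → s = 40.0000
seg 6 [292°–360°] uniform, h=24: θ=349.1° here. β=57.1, B=68. 24·57.1/68 = 20.1529 → s = 60.1529

60.1529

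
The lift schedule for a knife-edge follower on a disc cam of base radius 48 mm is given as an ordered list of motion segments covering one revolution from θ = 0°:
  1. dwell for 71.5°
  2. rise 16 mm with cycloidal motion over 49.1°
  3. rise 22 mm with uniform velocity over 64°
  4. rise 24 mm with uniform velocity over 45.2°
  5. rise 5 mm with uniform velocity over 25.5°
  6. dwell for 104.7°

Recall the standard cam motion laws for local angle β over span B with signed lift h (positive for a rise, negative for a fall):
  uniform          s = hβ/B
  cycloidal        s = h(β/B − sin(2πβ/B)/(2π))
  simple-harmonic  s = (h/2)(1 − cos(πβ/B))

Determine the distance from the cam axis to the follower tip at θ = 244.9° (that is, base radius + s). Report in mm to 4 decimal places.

seg 1 [0°–71.5°] dwell: s stays 0.0000
seg 2 [71.5°–120.6°] cycloidal, h=16: full span → s += 16 → s = 16.0000
seg 3 [120.6°–184.6°] uniform, h=22: full span → s += 22 → s = 38.0000
seg 4 [184.6°–229.8°] uniform, h=24: full span → s += 24 → s = 62.0000
seg 5 [229.8°–255.3°] uniform, h=5: θ=244.9° here. β=15.1, B=25.5. 5·15.1/25.5 = 2.9608 → s = 64.9608
radial distance = base radius + s = 48 + 64.9608 = 112.9608

112.9608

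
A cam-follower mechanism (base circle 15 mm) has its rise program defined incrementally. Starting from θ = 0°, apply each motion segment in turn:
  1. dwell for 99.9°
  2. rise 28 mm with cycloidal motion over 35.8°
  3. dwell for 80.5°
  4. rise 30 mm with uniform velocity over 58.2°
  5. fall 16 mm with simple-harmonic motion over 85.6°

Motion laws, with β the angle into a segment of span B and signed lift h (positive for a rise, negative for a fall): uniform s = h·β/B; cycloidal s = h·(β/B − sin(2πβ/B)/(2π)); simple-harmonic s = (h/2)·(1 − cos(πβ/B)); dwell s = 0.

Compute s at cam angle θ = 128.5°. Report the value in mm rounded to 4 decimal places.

seg 1 [0°–99.9°] dwell: s stays 0.0000
seg 2 [99.9°–135.7°] cycloidal, h=28: θ=128.5° here. β=28.6, B=35.8. 28·(0.7989 − sin(2π·0.7989)/(2π)) = 26.6165 → s = 26.6165

26.6165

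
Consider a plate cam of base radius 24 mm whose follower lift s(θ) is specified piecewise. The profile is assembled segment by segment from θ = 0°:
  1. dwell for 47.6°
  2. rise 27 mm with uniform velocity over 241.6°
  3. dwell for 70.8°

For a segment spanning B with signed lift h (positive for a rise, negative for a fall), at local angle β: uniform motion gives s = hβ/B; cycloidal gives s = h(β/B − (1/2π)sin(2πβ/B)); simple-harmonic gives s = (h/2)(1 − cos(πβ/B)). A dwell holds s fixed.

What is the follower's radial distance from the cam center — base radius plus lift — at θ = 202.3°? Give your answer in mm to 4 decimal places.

seg 1 [0°–47.6°] dwell: s stays 0.0000
seg 2 [47.6°–289.2°] uniform, h=27: θ=202.3° here. β=154.7, B=241.6. 27·154.7/241.6 = 17.2885 → s = 17.2885
radial distance = base radius + s = 24 + 17.2885 = 41.2885

41.2885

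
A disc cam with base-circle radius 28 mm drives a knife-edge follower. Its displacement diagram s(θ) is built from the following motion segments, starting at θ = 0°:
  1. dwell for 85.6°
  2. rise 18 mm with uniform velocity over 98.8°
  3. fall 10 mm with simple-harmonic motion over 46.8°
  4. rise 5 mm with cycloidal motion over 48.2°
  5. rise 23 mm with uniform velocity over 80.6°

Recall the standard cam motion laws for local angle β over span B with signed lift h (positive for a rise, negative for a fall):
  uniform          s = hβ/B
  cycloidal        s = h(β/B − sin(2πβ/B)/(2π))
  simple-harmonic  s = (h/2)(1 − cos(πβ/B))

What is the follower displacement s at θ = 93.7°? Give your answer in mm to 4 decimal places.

seg 1 [0°–85.6°] dwell: s stays 0.0000
seg 2 [85.6°–184.4°] uniform, h=18: θ=93.7° here. β=8.1, B=98.8. 18·8.1/98.8 = 1.4757 → s = 1.4757

1.4757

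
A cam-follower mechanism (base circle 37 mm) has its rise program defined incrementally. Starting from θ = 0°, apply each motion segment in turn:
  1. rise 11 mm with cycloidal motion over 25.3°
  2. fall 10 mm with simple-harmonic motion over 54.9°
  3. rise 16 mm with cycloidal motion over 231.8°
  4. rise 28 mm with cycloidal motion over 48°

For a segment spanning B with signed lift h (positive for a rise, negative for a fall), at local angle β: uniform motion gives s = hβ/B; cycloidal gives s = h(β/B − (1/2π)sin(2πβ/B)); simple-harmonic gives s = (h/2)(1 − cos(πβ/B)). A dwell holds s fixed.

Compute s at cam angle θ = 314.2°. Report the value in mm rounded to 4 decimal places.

seg 1 [0°–25.3°] cycloidal, h=11: full span → s += 11 → s = 11.0000
seg 2 [25.3°–80.2°] simple-harmonic, h=-10: full span → s += -10 → s = 1.0000
seg 3 [80.2°–312°] cycloidal, h=16: full span → s += 16 → s = 17.0000
seg 4 [312°–360°] cycloidal, h=28: θ=314.2° here. β=2.2, B=48. 28·(0.0458 − sin(2π·0.0458)/(2π)) = 0.0177 → s = 17.0177

17.0177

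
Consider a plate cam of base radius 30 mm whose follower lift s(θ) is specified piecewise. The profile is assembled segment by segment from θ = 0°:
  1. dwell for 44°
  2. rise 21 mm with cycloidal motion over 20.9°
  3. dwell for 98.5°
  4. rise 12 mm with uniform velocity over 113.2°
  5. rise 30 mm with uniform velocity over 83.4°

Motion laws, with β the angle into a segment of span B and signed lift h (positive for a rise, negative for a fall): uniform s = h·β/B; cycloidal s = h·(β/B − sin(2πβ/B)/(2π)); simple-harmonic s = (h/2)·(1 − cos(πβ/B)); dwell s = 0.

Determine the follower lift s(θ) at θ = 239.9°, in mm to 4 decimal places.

seg 1 [0°–44°] dwell: s stays 0.0000
seg 2 [44°–64.9°] cycloidal, h=21: full span → s += 21 → s = 21.0000
seg 3 [64.9°–163.4°] dwell: s stays 21.0000
seg 4 [163.4°–276.6°] uniform, h=12: θ=239.9° here. β=76.5, B=113.2. 12·76.5/113.2 = 8.1095 → s = 29.1095

29.1095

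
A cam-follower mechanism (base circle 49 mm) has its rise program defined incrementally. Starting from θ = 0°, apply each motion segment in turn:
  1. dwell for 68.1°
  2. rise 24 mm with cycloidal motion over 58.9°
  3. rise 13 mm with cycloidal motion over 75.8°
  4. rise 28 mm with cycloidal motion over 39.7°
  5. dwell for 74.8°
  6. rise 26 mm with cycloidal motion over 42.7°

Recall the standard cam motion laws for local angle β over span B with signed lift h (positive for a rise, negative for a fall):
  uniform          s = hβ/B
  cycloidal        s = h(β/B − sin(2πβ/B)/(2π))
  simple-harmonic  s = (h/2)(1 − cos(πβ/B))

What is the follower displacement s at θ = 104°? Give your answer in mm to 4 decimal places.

seg 1 [0°–68.1°] dwell: s stays 0.0000
seg 2 [68.1°–127°] cycloidal, h=24: θ=104° here. β=35.9, B=58.9. 24·(0.6095 − sin(2π·0.6095)/(2π)) = 17.0538 → s = 17.0538

17.0538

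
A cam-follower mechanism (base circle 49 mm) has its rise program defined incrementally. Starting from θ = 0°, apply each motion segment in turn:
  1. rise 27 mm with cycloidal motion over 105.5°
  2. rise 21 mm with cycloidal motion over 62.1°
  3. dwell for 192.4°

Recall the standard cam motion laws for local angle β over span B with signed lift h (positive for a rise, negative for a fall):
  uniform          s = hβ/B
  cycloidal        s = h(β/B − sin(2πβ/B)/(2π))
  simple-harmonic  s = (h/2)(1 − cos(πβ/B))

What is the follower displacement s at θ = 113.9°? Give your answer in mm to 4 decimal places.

seg 1 [0°–105.5°] cycloidal, h=27: full span → s += 27 → s = 27.0000
seg 2 [105.5°–167.6°] cycloidal, h=21: θ=113.9° here. β=8.4, B=62.1. 21·(0.1353 − sin(2π·0.1353)/(2π)) = 0.3298 → s = 27.3298

27.3298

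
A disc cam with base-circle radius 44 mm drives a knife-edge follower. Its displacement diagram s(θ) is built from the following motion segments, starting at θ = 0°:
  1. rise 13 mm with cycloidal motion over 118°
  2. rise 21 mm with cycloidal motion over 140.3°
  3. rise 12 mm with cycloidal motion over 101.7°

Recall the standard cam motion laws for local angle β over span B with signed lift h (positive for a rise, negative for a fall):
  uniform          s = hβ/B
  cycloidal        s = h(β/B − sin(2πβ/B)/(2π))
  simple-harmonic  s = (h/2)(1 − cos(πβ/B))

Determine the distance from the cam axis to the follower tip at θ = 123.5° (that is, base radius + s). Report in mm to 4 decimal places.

seg 1 [0°–118°] cycloidal, h=13: full span → s += 13 → s = 13.0000
seg 2 [118°–258.3°] cycloidal, h=21: θ=123.5° here. β=5.5, B=140.3. 21·(0.0392 − sin(2π·0.0392)/(2π)) = 0.0083 → s = 13.0083
radial distance = base radius + s = 44 + 13.0083 = 57.0083

57.0083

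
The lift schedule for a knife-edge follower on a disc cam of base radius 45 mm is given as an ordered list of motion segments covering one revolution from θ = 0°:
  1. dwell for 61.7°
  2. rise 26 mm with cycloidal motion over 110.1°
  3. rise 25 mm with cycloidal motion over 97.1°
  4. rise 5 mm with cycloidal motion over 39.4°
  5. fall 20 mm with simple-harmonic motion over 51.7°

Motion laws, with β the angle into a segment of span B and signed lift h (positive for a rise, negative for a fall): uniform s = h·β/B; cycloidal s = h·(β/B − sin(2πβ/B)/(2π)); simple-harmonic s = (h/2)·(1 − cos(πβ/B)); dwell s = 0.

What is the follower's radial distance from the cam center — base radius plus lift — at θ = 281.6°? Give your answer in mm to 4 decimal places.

seg 1 [0°–61.7°] dwell: s stays 0.0000
seg 2 [61.7°–171.8°] cycloidal, h=26: full span → s += 26 → s = 26.0000
seg 3 [171.8°–268.9°] cycloidal, h=25: full span → s += 25 → s = 51.0000
seg 4 [268.9°–308.3°] cycloidal, h=5: θ=281.6° here. β=12.7, B=39.4. 5·(0.3223 − sin(2π·0.3223)/(2π)) = 0.8967 → s = 51.8967
radial distance = base radius + s = 45 + 51.8967 = 96.8967

96.8967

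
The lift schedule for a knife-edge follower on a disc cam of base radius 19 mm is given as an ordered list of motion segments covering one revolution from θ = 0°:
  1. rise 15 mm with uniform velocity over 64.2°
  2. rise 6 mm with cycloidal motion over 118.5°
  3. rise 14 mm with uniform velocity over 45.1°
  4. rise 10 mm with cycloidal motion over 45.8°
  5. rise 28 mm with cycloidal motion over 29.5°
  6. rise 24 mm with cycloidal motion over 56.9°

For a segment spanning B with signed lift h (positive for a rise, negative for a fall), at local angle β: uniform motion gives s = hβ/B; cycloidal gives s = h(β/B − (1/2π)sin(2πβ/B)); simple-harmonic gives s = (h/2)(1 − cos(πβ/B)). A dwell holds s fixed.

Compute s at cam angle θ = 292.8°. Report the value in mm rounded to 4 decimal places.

seg 1 [0°–64.2°] uniform, h=15: full span → s += 15 → s = 15.0000
seg 2 [64.2°–182.7°] cycloidal, h=6: full span → s += 6 → s = 21.0000
seg 3 [182.7°–227.8°] uniform, h=14: full span → s += 14 → s = 35.0000
seg 4 [227.8°–273.6°] cycloidal, h=10: full span → s += 10 → s = 45.0000
seg 5 [273.6°–303.1°] cycloidal, h=28: θ=292.8° here. β=19.2, B=29.5. 28·(0.6508 − sin(2π·0.6508)/(2π)) = 21.8429 → s = 66.8429

66.8429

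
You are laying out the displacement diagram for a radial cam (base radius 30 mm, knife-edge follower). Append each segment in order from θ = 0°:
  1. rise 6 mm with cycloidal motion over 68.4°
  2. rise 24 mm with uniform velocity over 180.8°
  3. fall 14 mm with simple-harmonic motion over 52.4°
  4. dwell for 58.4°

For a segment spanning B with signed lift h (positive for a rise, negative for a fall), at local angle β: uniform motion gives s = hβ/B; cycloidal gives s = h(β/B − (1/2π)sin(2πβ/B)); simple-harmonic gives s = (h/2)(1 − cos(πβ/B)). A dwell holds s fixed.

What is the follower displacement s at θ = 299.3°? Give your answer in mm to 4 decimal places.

seg 1 [0°–68.4°] cycloidal, h=6: full span → s += 6 → s = 6.0000
seg 2 [68.4°–249.2°] uniform, h=24: full span → s += 24 → s = 30.0000
seg 3 [249.2°–301.6°] simple-harmonic, h=-14: θ=299.3° here. β=50.1, B=52.4. -14/2·(1 − cos(π·0.9561)) = -13.9336 → s = 16.0664

16.0664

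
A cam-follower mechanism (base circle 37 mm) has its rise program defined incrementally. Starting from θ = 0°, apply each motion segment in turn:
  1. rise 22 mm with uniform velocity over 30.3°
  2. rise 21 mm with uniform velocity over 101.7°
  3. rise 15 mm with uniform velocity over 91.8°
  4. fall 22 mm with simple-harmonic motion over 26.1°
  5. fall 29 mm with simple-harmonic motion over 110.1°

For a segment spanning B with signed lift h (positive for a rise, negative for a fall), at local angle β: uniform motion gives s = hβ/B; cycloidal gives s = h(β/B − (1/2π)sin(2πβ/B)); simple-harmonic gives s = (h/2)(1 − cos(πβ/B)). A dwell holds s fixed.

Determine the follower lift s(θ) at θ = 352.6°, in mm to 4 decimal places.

seg 1 [0°–30.3°] uniform, h=22: full span → s += 22 → s = 22.0000
seg 2 [30.3°–132°] uniform, h=21: full span → s += 21 → s = 43.0000
seg 3 [132°–223.8°] uniform, h=15: full span → s += 15 → s = 58.0000
seg 4 [223.8°–249.9°] simple-harmonic, h=-22: full span → s += -22 → s = 36.0000
seg 5 [249.9°–360°] simple-harmonic, h=-29: θ=352.6° here. β=102.7, B=110.1. -29/2·(1 − cos(π·0.9328)) = -28.6780 → s = 7.3220

7.3220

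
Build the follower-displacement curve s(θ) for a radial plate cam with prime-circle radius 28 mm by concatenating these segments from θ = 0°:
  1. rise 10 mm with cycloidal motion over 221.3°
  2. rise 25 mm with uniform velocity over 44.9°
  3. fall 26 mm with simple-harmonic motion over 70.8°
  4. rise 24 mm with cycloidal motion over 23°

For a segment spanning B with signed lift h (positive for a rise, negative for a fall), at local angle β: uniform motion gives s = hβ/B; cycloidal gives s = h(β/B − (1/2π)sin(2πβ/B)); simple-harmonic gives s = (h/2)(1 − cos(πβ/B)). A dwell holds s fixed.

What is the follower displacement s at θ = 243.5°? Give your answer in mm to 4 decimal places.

seg 1 [0°–221.3°] cycloidal, h=10: full span → s += 10 → s = 10.0000
seg 2 [221.3°–266.2°] uniform, h=25: θ=243.5° here. β=22.2, B=44.9. 25·22.2/44.9 = 12.3608 → s = 22.3608

22.3608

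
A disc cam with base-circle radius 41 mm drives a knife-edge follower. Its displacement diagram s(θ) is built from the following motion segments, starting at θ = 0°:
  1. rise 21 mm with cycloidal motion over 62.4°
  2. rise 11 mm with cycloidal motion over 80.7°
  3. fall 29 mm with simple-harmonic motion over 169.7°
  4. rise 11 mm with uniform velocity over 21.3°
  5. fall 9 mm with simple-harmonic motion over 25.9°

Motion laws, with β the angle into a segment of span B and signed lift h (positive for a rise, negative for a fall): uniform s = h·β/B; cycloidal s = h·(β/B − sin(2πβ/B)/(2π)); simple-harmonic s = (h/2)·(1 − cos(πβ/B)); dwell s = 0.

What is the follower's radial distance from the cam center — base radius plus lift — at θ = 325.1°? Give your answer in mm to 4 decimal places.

seg 1 [0°–62.4°] cycloidal, h=21: full span → s += 21 → s = 21.0000
seg 2 [62.4°–143.1°] cycloidal, h=11: full span → s += 11 → s = 32.0000
seg 3 [143.1°–312.8°] simple-harmonic, h=-29: full span → s += -29 → s = 3.0000
seg 4 [312.8°–334.1°] uniform, h=11: θ=325.1° here. β=12.3, B=21.3. 11·12.3/21.3 = 6.3521 → s = 9.3521
radial distance = base radius + s = 41 + 9.3521 = 50.3521

50.3521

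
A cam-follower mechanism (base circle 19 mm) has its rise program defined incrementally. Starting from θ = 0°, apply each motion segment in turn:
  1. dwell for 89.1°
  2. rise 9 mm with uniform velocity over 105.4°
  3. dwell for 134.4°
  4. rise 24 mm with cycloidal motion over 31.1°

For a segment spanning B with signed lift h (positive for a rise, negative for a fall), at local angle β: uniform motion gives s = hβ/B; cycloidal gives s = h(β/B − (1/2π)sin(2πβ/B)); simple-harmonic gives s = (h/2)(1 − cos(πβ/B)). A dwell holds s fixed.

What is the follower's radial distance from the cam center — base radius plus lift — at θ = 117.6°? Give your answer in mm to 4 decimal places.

seg 1 [0°–89.1°] dwell: s stays 0.0000
seg 2 [89.1°–194.5°] uniform, h=9: θ=117.6° here. β=28.5, B=105.4. 9·28.5/105.4 = 2.4336 → s = 2.4336
radial distance = base radius + s = 19 + 2.4336 = 21.4336

21.4336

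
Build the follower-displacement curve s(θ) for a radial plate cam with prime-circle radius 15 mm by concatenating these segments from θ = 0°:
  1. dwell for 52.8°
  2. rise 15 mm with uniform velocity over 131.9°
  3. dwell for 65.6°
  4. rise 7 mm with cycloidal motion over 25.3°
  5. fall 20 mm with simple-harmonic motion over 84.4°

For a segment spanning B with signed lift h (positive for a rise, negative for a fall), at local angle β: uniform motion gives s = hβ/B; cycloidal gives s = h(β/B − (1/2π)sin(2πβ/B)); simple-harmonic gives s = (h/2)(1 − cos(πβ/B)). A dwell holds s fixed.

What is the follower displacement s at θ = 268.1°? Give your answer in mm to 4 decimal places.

seg 1 [0°–52.8°] dwell: s stays 0.0000
seg 2 [52.8°–184.7°] uniform, h=15: full span → s += 15 → s = 15.0000
seg 3 [184.7°–250.3°] dwell: s stays 15.0000
seg 4 [250.3°–275.6°] cycloidal, h=7: θ=268.1° here. β=17.8, B=25.3. 7·(0.7036 − sin(2π·0.7036)/(2π)) = 5.9919 → s = 20.9919

20.9919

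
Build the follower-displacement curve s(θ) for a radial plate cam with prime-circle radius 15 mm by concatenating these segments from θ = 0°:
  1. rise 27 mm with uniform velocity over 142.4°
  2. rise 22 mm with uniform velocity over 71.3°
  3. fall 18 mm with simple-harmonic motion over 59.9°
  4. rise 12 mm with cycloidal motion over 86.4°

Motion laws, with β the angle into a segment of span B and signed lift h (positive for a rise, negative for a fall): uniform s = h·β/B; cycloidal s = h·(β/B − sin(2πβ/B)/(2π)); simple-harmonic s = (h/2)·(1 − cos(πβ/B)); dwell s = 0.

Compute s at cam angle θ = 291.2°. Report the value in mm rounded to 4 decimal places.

seg 1 [0°–142.4°] uniform, h=27: full span → s += 27 → s = 27.0000
seg 2 [142.4°–213.7°] uniform, h=22: full span → s += 22 → s = 49.0000
seg 3 [213.7°–273.6°] simple-harmonic, h=-18: full span → s += -18 → s = 31.0000
seg 4 [273.6°–360°] cycloidal, h=12: θ=291.2° here. β=17.6, B=86.4. 12·(0.2037 − sin(2π·0.2037)/(2π)) = 0.6148 → s = 31.6148

31.6148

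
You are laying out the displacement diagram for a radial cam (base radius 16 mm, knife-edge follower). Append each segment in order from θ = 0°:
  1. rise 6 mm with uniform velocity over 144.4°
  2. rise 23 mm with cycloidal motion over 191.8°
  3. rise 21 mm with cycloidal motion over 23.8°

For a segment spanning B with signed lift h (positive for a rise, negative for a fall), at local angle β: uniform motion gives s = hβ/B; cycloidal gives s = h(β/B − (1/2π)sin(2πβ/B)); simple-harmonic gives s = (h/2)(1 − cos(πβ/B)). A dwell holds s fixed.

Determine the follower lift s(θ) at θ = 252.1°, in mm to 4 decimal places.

seg 1 [0°–144.4°] uniform, h=6: full span → s += 6 → s = 6.0000
seg 2 [144.4°–336.2°] cycloidal, h=23: θ=252.1° here. β=107.7, B=191.8. 23·(0.5615 − sin(2π·0.5615)/(2π)) = 14.2951 → s = 20.2951

20.2951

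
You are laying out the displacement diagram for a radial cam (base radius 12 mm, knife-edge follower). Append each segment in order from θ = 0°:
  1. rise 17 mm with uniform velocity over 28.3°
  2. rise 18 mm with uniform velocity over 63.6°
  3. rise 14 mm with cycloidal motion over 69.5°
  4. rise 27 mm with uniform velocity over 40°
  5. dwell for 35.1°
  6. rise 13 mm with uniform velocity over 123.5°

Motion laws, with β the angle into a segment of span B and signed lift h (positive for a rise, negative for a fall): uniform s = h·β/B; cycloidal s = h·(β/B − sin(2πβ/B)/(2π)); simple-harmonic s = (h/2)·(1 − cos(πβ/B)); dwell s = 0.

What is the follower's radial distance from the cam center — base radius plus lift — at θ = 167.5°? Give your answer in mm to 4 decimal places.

seg 1 [0°–28.3°] uniform, h=17: full span → s += 17 → s = 17.0000
seg 2 [28.3°–91.9°] uniform, h=18: full span → s += 18 → s = 35.0000
seg 3 [91.9°–161.4°] cycloidal, h=14: full span → s += 14 → s = 49.0000
seg 4 [161.4°–201.4°] uniform, h=27: θ=167.5° here. β=6.1, B=40. 27·6.1/40 = 4.1175 → s = 53.1175
radial distance = base radius + s = 12 + 53.1175 = 65.1175

65.1175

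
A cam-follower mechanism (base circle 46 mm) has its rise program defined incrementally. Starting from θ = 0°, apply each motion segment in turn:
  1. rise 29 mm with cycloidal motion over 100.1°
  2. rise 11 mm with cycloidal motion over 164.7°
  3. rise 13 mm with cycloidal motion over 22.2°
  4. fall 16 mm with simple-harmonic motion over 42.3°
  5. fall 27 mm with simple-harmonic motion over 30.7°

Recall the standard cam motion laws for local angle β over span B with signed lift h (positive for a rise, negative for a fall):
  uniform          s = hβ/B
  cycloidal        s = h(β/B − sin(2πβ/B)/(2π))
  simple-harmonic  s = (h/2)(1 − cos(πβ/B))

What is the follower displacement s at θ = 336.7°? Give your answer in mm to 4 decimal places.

seg 1 [0°–100.1°] cycloidal, h=29: full span → s += 29 → s = 29.0000
seg 2 [100.1°–264.8°] cycloidal, h=11: full span → s += 11 → s = 40.0000
seg 3 [264.8°–287°] cycloidal, h=13: full span → s += 13 → s = 53.0000
seg 4 [287°–329.3°] simple-harmonic, h=-16: full span → s += -16 → s = 37.0000
seg 5 [329.3°–360°] simple-harmonic, h=-27: θ=336.7° here. β=7.4, B=30.7. -27/2·(1 − cos(π·0.2410)) = -3.6892 → s = 33.3108

33.3108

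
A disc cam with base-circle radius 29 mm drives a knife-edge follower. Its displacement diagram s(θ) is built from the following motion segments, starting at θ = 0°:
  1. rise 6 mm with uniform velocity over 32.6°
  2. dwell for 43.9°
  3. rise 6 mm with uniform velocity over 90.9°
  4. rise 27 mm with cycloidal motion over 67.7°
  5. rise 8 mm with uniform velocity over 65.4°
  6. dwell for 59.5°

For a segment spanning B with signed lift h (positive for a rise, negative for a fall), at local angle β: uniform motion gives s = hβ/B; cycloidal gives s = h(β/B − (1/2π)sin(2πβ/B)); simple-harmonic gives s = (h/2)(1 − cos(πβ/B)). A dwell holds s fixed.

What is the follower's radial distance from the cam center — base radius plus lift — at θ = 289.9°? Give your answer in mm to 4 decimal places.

seg 1 [0°–32.6°] uniform, h=6: full span → s += 6 → s = 6.0000
seg 2 [32.6°–76.5°] dwell: s stays 6.0000
seg 3 [76.5°–167.4°] uniform, h=6: full span → s += 6 → s = 12.0000
seg 4 [167.4°–235.1°] cycloidal, h=27: full span → s += 27 → s = 39.0000
seg 5 [235.1°–300.5°] uniform, h=8: θ=289.9° here. β=54.8, B=65.4. 8·54.8/65.4 = 6.7034 → s = 45.7034
radial distance = base radius + s = 29 + 45.7034 = 74.7034

74.7034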